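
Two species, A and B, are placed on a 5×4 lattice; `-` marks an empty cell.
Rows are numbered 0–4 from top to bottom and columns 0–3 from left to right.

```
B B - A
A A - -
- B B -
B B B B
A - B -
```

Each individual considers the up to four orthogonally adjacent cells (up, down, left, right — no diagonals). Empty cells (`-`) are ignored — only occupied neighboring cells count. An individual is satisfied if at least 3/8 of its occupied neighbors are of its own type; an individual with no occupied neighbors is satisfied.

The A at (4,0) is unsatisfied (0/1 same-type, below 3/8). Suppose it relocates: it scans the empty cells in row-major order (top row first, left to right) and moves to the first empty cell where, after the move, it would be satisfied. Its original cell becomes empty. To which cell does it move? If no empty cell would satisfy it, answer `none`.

Vacating (4,0). Empty cells in order:
  (0,2): 1/2 same-type → satisfied — stop here.

(0,2)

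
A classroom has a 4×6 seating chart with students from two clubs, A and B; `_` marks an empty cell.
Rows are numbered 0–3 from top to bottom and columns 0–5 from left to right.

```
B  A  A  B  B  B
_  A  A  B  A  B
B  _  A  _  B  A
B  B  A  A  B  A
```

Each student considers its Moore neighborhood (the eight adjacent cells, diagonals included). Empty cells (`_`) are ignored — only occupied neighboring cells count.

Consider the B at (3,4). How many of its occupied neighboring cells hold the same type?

Occupied neighbors of (3,4): (2,4)=B, (2,5)=A, (3,3)=A, (3,5)=A.
Same type (B): 1 of 4.

1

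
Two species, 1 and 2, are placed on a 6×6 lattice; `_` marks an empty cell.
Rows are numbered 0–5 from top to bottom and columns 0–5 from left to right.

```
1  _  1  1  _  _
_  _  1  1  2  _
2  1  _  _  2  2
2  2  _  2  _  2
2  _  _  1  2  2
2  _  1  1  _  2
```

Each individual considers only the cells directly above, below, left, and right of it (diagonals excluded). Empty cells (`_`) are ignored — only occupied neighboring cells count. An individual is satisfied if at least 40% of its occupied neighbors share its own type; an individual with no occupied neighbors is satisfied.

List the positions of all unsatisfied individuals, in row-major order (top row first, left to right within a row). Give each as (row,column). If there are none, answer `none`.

(2,1), (3,3), (4,3)

Row 0: (0,0)1 0/0 satisfied · (0,2)1 2/2 satisfied · (0,3)1 2/2 satisfied
Row 1: (1,2)1 2/2 satisfied · (1,3)1 2/3 satisfied · (1,4)2 1/2 satisfied
Row 2: (2,0)2 1/2 satisfied · (2,1)1 0/2 not · (2,4)2 2/2 satisfied · (2,5)2 2/2 satisfied
Row 3: (3,0)2 3/3 satisfied · (3,1)2 1/2 satisfied · (3,3)2 0/1 not · (3,5)2 2/2 satisfied
Row 4: (4,0)2 2/2 satisfied · (4,3)1 1/3 not · (4,4)2 1/2 satisfied · (4,5)2 3/3 satisfied
Row 5: (5,0)2 1/1 satisfied · (5,2)1 1/1 satisfied · (5,3)1 2/2 satisfied · (5,5)2 1/1 satisfied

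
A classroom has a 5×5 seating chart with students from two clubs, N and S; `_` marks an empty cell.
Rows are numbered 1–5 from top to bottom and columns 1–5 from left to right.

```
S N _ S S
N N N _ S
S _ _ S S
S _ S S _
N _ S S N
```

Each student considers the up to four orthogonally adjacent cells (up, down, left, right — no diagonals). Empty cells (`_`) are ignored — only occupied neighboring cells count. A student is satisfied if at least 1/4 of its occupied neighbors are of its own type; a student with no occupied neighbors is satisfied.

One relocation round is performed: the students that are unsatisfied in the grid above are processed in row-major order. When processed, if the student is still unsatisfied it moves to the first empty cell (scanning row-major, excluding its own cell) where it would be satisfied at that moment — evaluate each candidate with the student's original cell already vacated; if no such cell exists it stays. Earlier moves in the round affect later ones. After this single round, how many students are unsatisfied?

0

Initially unsatisfied (in order): (1,1), (5,1), (5,5).
  (1,1) → (1,3).
  (5,1) → (1,1).
  (5,5) → (2,4).
Resulting grid:
N N S S S
N N N N S
S _ _ S S
S _ S S _
_ _ S S _
All satisfied now.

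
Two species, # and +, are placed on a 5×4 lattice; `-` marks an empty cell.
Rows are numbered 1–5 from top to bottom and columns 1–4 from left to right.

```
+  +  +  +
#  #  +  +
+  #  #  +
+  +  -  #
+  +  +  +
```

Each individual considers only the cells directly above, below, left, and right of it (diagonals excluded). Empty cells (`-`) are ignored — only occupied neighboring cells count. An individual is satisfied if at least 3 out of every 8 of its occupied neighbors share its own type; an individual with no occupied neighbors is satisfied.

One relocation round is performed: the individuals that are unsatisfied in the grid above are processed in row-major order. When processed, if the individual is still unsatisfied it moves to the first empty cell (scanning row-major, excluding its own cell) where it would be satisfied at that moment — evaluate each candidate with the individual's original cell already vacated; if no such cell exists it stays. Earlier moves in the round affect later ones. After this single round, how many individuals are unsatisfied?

1

Initially unsatisfied (in order): (2,1), (3,1), (3,3), (3,4), (4,4).
  (2,1) → (4,3).
  (3,1): now satisfied by earlier moves; stays.
  (3,3): now satisfied by earlier moves; stays.
  (3,4) → (2,1).
  (4,4): now satisfied by earlier moves; stays.
Resulting grid:
+ + + +
+ # + +
+ # # -
+ + # #
+ + + +
Unsatisfied now: (2,2).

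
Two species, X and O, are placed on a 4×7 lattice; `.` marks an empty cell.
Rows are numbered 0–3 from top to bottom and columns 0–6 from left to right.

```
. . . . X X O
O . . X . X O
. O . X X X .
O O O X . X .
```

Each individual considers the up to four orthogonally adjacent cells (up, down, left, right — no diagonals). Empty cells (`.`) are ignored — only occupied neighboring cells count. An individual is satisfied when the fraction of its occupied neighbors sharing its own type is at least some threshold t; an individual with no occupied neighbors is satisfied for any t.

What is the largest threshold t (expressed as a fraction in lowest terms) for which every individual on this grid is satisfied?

Row 0: (0,4)X 1/1 · (0,5)X 2/3 · (0,6)O 1/2
Row 1: (1,0)O — no occupied neighbors · (1,3)X 1/1 · (1,5)X 2/3 · (1,6)O 1/2
Row 2: (2,1)O 1/1 · (2,3)X 3/3 · (2,4)X 2/2 · (2,5)X 3/3
Row 3: (3,0)O 1/1 · (3,1)O 3/3 · (3,2)O 1/2 · (3,3)X 1/2 · (3,5)X 1/1
The smallest same-type fraction is 1/2 at (0,6), which reduces to 1/2. Any threshold above that leaves this individual unsatisfied.

1/2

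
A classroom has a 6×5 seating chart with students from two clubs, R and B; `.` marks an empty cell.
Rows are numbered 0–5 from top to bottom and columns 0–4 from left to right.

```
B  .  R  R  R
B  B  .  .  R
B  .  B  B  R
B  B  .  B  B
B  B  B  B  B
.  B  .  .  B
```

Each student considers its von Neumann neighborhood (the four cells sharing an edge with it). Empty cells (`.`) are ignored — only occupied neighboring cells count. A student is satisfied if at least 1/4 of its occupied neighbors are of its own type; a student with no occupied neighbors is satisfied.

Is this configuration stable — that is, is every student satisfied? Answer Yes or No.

Yes

Row 0: (0,0)B 1/1 satisfied · (0,2)R 1/1 satisfied · (0,3)R 2/2 satisfied · (0,4)R 2/2 satisfied
Row 1: (1,0)B 3/3 satisfied · (1,1)B 1/1 satisfied · (1,4)R 2/2 satisfied
Row 2: (2,0)B 2/2 satisfied · (2,2)B 1/1 satisfied · (2,3)B 2/3 satisfied · (2,4)R 1/3 satisfied
Row 3: (3,0)B 3/3 satisfied · (3,1)B 2/2 satisfied · (3,3)B 3/3 satisfied · (3,4)B 2/3 satisfied
Row 4: (4,0)B 2/2 satisfied · (4,1)B 4/4 satisfied · (4,2)B 2/2 satisfied · (4,3)B 3/3 satisfied · (4,4)B 3/3 satisfied
Row 5: (5,1)B 1/1 satisfied · (5,4)B 1/1 satisfied
All meet the threshold, so the configuration is stable.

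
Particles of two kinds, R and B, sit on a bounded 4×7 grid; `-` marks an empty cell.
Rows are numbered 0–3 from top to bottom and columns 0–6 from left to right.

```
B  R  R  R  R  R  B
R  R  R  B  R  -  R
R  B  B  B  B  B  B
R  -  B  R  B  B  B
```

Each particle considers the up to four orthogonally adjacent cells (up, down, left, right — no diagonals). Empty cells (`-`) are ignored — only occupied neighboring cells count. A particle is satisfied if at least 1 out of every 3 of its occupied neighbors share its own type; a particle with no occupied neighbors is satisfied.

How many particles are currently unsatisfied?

Row 0: (0,0)B 0/2 ✗ · (0,1)R 2/3 ✓ · (0,2)R 3/3 ✓ · (0,3)R 2/3 ✓ · (0,4)R 3/3 ✓ · (0,5)R 1/2 ✓ · (0,6)B 0/2 ✗
Row 1: (1,0)R 2/3 ✓ · (1,1)R 3/4 ✓ · (1,2)R 2/4 ✓ · (1,3)B 1/4 ✗ · (1,4)R 1/3 ✓ · (1,6)R 0/2 ✗
Row 2: (2,0)R 2/3 ✓ · (2,1)B 1/3 ✓ · (2,2)B 3/4 ✓ · (2,3)B 3/4 ✓ · (2,4)B 3/4 ✓ · (2,5)B 3/3 ✓ · (2,6)B 2/3 ✓
Row 3: (3,0)R 1/1 ✓ · (3,2)B 1/2 ✓ · (3,3)R 0/3 ✗ · (3,4)B 2/3 ✓ · (3,5)B 3/3 ✓ · (3,6)B 2/2 ✓
Unsatisfied: (0,0), (0,6), (1,3), (1,6), (3,3) — 5 in total.

5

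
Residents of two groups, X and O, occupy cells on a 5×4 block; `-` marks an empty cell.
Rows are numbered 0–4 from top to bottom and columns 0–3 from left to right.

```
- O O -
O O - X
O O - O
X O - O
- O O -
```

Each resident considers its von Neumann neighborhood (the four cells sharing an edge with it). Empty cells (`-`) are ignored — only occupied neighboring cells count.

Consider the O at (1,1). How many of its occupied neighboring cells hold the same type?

Occupied neighbors of (1,1): (0,1)=O, (2,1)=O, (1,0)=O.
Same type (O): 3 of 3.

3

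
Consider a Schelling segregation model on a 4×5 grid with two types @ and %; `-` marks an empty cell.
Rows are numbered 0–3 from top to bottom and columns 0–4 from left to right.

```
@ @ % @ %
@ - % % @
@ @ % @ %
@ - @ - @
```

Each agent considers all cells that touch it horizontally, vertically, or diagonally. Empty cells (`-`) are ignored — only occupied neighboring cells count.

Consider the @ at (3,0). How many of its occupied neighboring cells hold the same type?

Occupied neighbors of (3,0): (2,0)=@, (2,1)=@.
Same type (@): 2 of 2.

2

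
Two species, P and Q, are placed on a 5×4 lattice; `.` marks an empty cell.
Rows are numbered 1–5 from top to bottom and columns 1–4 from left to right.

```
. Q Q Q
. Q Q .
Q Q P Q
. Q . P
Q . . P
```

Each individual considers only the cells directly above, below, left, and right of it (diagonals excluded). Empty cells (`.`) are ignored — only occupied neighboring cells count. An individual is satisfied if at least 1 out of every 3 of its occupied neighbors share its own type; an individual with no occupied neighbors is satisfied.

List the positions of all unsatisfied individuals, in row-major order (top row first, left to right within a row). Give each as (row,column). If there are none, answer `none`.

(3,3), (3,4)

(1,2)Q 2/2 ok
(1,3)Q 3/3 ok
(1,4)Q 1/1 ok
(2,2)Q 3/3 ok
(2,3)Q 2/3 ok
(3,1)Q 1/1 ok
(3,2)Q 3/4 ok
(3,3)P 0/3 unhappy
(3,4)Q 0/2 unhappy
(4,2)Q 1/1 ok
(4,4)P 1/2 ok
(5,1)Q 0/0 ok
(5,4)P 1/1 ok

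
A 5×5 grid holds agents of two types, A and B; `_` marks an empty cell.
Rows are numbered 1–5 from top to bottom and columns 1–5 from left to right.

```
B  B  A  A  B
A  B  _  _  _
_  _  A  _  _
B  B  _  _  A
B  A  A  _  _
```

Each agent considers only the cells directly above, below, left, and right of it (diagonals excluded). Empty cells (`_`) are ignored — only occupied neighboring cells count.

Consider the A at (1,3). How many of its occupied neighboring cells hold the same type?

1

Occupied neighbors of (1,3): (1,2)=B, (1,4)=A.
Same type (A): 1 of 2.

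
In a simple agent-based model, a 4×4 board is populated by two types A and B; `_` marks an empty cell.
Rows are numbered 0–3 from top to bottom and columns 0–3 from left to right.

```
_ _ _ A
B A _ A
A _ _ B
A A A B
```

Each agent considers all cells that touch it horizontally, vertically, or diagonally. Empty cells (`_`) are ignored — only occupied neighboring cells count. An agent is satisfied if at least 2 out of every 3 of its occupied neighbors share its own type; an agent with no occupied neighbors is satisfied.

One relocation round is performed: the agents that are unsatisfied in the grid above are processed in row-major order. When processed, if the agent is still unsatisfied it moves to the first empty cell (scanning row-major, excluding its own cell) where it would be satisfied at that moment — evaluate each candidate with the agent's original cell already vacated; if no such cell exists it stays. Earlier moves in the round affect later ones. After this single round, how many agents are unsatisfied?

Initially unsatisfied (in order): (1,0), (1,1), (1,3), (2,3), (3,2), (3,3).
  (1,0): no empty cell satisfies it; stays.
  (1,1) → (0,2).
  (1,3): now satisfied by earlier moves; stays.
  (2,3) → (0,0).
  (3,2) → (1,2).
  (3,3): now satisfied by earlier moves; stays.
Resulting grid:
B _ A A
B _ A A
A _ _ _
A A _ B
Unsatisfied now: (1,0).

1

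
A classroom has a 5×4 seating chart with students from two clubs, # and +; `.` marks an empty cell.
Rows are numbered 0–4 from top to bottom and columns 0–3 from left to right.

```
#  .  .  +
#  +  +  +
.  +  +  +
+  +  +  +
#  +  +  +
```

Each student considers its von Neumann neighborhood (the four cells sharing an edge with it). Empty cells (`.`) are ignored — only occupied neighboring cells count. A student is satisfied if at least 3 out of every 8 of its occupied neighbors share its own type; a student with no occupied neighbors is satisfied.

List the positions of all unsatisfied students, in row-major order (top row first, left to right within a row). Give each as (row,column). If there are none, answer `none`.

(4,0)

(0,0)# 1/1 satisfied
(0,3)+ 1/1 satisfied
(1,0)# 1/2 satisfied
(1,1)+ 2/3 satisfied
(1,2)+ 3/3 satisfied
(1,3)+ 3/3 satisfied
(2,1)+ 3/3 satisfied
(2,2)+ 4/4 satisfied
(2,3)+ 3/3 satisfied
(3,0)+ 1/2 satisfied
(3,1)+ 4/4 satisfied
(3,2)+ 4/4 satisfied
(3,3)+ 3/3 satisfied
(4,0)# 0/2 not
(4,1)+ 2/3 satisfied
(4,2)+ 3/3 satisfied
(4,3)+ 2/2 satisfied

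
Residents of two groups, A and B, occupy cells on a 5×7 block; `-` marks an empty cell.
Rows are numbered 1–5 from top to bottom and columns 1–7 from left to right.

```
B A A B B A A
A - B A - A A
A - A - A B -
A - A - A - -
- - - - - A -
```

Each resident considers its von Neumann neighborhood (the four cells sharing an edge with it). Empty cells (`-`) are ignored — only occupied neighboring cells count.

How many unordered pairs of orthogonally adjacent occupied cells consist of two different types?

10

Scan each occupied cell's neighbors to the right and below so each pair is counted once.
From row 1: 6 unlike of 11 pairs (running 6/11).
From row 2: 3 unlike of 5 pairs (running 9/16).
From row 3: 1 unlike of 4 pairs (running 10/20).
Total adjacent occupied pairs: 20; unlike-type pairs: 10.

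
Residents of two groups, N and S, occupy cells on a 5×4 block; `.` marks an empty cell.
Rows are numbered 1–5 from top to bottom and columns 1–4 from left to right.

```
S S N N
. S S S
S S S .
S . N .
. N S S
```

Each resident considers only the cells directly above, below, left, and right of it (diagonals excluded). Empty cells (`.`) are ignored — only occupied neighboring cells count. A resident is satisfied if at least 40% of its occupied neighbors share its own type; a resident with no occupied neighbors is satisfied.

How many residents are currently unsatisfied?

4

(1,1)S 1/1 ✓
(1,2)S 2/3 ✓
(1,3)N 1/3 ✗
(1,4)N 1/2 ✓
(2,2)S 3/3 ✓
(2,3)S 3/4 ✓
(2,4)S 1/2 ✓
(3,1)S 2/2 ✓
(3,2)S 3/3 ✓
(3,3)S 2/3 ✓
(4,1)S 1/1 ✓
(4,3)N 0/2 ✗
(5,2)N 0/1 ✗
(5,3)S 1/3 ✗
(5,4)S 1/1 ✓
Unsatisfied: (1,3), (4,3), (5,2), (5,3) — 4 in total.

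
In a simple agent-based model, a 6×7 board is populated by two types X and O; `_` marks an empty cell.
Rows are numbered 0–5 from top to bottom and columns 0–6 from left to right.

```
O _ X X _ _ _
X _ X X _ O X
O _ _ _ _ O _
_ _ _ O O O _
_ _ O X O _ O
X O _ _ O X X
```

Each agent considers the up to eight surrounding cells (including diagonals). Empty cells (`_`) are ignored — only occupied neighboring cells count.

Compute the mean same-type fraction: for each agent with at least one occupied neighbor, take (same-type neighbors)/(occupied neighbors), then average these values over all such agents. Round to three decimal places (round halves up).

0.502

(0,0)O 0/1
(0,2)X 3/3
(0,3)X 3/3
(1,0)X 0/2
(1,2)X 3/3
(1,3)X 3/3
(1,5)O 1/2
(1,6)X 0/2
(2,0)O 0/1
(2,5)O 3/4
(3,3)O 3/4
(3,4)O 4/5
(3,5)O 4/4
(4,2)O 2/3
(4,3)X 0/5
(4,4)O 4/6
(4,6)O 1/3
(5,0)X 0/1
(5,1)O 1/2
(5,4)O 1/3
(5,5)X 1/4
(5,6)X 1/2
Sum over 22 agents: 0/1 + 3/3 + 3/3 + 0/2 + 3/3 + 3/3 + 1/2 + 0/2 + 0/1 + 3/4 + 3/4 + 4/5 + 4/4 + 2/3 + 0/5 + 4/6 + 1/3 + 0/1 + 1/2 + 1/3 + 1/4 + 1/2 = 221/20; mean = 221/20 ÷ 22 = 221/440 = 0.502272… → 0.502.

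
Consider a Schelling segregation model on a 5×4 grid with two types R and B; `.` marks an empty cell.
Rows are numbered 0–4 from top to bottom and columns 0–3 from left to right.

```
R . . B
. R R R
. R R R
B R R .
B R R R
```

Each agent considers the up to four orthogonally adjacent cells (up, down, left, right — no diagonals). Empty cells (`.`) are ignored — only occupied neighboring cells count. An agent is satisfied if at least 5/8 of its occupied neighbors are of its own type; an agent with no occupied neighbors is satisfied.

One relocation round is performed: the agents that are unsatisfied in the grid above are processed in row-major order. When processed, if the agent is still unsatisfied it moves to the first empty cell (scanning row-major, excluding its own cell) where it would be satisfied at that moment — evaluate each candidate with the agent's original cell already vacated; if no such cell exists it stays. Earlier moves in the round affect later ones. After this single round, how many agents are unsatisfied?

Initially unsatisfied (in order): (0,3), (3,0), (4,0).
  (0,3): no empty cell satisfies it; stays.
  (3,0): no empty cell satisfies it; stays.
  (4,0): no empty cell satisfies it; stays.
Resulting grid:
R . . B
. R R R
. R R R
B R R .
B R R R
Unsatisfied now: (0,3), (3,0), (4,0).

3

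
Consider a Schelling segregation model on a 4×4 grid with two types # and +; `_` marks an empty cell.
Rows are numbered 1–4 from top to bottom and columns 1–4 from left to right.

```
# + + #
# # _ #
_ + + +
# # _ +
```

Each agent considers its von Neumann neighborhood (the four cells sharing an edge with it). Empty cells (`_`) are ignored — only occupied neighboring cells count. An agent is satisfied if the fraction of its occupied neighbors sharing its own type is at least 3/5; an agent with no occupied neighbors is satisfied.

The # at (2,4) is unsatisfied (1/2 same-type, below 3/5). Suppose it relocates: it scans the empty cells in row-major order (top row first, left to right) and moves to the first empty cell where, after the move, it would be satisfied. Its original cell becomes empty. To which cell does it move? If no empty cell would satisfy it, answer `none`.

(3,1)

Vacating (2,4). Empty cells in order:
  (2,3): 1/3 same-type → still unsatisfied.
  (3,1): 2/3 same-type → satisfied — stop here.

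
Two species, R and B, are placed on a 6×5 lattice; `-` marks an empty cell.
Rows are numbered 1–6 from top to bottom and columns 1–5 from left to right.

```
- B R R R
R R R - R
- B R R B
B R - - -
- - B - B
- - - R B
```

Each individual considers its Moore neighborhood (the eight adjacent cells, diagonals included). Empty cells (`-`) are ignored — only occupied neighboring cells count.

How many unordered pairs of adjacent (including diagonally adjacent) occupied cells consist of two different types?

Scan each occupied cell's neighbors to the right and below (and the two forward diagonals) so each pair is counted once.
Row 1: B(1,2)–R(1,3)≠ B(1,2)–R(2,2)≠ B(1,2)–R(2,3)≠ B(1,2)–R(2,1)≠ R(1,3)–R(1,4)= R(1,3)–R(2,3)= R(1,3)–R(2,2)= R(1,4)–R(1,5)= R(1,4)–R(2,5)= R(1,4)–R(2,3)= R(1,5)–R(2,5)=  → 4/11 unlike.
Row 2: R(2,1)–R(2,2)= R(2,1)–B(3,2)≠ R(2,2)–R(2,3)= R(2,2)–B(3,2)≠ R(2,2)–R(3,3)= R(2,3)–R(3,3)= R(2,3)–R(3,4)= R(2,3)–B(3,2)≠ R(2,5)–B(3,5)≠ R(2,5)–R(3,4)=  → 4/10 unlike.
Row 3: B(3,2)–R(3,3)≠ B(3,2)–R(4,2)≠ B(3,2)–B(4,1)= R(3,3)–R(3,4)= R(3,3)–R(4,2)= R(3,4)–B(3,5)≠  → 3/6 unlike.
Row 4: B(4,1)–R(4,2)≠ R(4,2)–B(5,3)≠  → 2/2 unlike.
Row 5: B(5,3)–R(6,4)≠ B(5,5)–B(6,5)= B(5,5)–R(6,4)≠  → 2/3 unlike.
Row 6: R(6,4)–B(6,5)≠  → 1/1 unlike.
Total adjacent occupied pairs: 33; unlike-type pairs: 16.

16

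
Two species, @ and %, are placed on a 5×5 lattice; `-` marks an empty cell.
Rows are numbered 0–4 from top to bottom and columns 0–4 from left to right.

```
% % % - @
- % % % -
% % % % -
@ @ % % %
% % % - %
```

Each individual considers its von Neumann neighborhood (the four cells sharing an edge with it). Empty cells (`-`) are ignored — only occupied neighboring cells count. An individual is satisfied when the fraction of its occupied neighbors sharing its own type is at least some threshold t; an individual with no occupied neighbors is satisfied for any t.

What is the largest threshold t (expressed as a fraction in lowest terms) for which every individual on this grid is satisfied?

Row 0: (0,0)% 1/1 · (0,1)% 3/3 · (0,2)% 2/2 · (0,4)@ — no occupied neighbors
Row 1: (1,1)% 3/3 · (1,2)% 4/4 · (1,3)% 2/2
Row 2: (2,0)% 1/2 · (2,1)% 3/4 · (2,2)% 4/4 · (2,3)% 3/3
Row 3: (3,0)@ 1/3 · (3,1)@ 1/4 · (3,2)% 3/4 · (3,3)% 3/3 · (3,4)% 2/2
Row 4: (4,0)% 1/2 · (4,1)% 2/3 · (4,2)% 2/2 · (4,4)% 1/1
The smallest same-type fraction is 1/4 at (3,1), which reduces to 1/4. Any threshold above that leaves this individual unsatisfied.

1/4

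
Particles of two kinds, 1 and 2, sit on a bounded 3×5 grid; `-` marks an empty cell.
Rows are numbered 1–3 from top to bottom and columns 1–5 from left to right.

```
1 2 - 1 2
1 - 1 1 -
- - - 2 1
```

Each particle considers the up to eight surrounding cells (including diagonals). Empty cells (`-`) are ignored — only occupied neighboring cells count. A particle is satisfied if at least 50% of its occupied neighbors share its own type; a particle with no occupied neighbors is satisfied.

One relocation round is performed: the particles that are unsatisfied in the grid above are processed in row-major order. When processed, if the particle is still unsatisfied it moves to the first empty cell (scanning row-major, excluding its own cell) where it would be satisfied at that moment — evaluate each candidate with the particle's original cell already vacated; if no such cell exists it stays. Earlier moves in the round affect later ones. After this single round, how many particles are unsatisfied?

Initially unsatisfied (in order): (1,2), (1,5), (3,4).
  (1,2): no empty cell satisfies it; stays.
  (1,5): no empty cell satisfies it; stays.
  (3,4): no empty cell satisfies it; stays.
Resulting grid:
1 2 - 1 2
1 - 1 1 -
- - - 2 1
Unsatisfied now: (1,2), (1,5), (3,4).

3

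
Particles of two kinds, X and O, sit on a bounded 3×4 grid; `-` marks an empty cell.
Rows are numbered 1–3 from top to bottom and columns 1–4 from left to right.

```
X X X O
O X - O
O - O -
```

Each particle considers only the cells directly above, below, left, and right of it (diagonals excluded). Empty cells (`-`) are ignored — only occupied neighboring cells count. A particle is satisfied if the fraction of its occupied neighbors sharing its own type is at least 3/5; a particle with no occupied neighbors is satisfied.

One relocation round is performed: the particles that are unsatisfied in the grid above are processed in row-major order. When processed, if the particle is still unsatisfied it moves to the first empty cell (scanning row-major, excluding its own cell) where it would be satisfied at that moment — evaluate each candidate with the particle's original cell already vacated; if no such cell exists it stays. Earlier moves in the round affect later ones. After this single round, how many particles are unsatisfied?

1

Initially unsatisfied (in order): (1,1), (1,3), (1,4), (2,1), (2,2).
  (1,1): no empty cell satisfies it; stays.
  (1,3): no empty cell satisfies it; stays.
  (1,4) → (3,2).
  (2,1) → (3,4).
  (2,2): no empty cell satisfies it; stays.
Resulting grid:
X X X -
- X - O
O O O O
Unsatisfied now: (2,2).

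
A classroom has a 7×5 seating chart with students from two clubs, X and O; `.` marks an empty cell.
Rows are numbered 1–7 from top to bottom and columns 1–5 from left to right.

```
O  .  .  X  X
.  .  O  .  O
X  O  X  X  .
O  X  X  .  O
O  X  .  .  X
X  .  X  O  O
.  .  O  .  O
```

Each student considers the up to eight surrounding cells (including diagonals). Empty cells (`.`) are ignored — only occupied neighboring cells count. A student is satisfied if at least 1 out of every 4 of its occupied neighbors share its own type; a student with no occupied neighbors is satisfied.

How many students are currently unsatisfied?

3

Row 1: (1,1)O 0/0 ok · (1,4)X 1/3 ok · (1,5)X 1/2 ok
Row 2: (2,3)O 1/4 ok · (2,5)O 0/3 unhappy
Row 3: (3,1)X 1/3 ok · (3,2)O 2/6 ok · (3,3)X 3/5 ok · (3,4)X 2/5 ok
Row 4: (4,1)O 2/5 ok · (4,2)X 4/7 ok · (4,3)X 4/5 ok · (4,5)O 0/2 unhappy
Row 5: (5,1)O 1/4 ok · (5,2)X 4/6 ok · (5,5)X 0/3 unhappy
Row 6: (6,1)X 1/2 ok · (6,3)X 1/3 ok · (6,4)O 3/5 ok · (6,5)O 2/3 ok
Row 7: (7,3)O 1/2 ok · (7,5)O 2/2 ok
Unsatisfied: (2,5), (4,5), (5,5) — 3 in total.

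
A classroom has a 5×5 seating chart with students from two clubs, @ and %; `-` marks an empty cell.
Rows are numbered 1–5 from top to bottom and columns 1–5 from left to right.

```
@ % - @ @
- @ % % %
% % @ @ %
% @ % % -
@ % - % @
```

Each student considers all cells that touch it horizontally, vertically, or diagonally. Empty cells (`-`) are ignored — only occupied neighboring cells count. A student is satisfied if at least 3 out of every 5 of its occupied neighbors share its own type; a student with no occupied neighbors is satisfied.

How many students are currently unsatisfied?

Row 1: (1,1)@ 1/2 ✗ · (1,2)% 1/3 ✗ · (1,4)@ 1/4 ✗ · (1,5)@ 1/3 ✗
Row 2: (2,2)@ 2/6 ✗ · (2,3)% 3/7 ✗ · (2,4)% 3/7 ✗ · (2,5)% 2/5 ✗
Row 3: (3,1)% 2/4 ✗ · (3,2)% 4/7 ✗ · (3,3)@ 3/8 ✗ · (3,4)@ 1/7 ✗ · (3,5)% 3/4 ✓
Row 4: (4,1)% 3/5 ✓ · (4,2)@ 2/7 ✗ · (4,3)% 4/7 ✗ · (4,4)% 3/6 ✗
Row 5: (5,1)@ 1/3 ✗ · (5,2)% 2/4 ✗ · (5,4)% 2/3 ✓ · (5,5)@ 0/2 ✗
Unsatisfied: (1,1), (1,2), (1,4), (1,5), (2,2), (2,3), (2,4), (2,5), (3,1), (3,2), (3,3), (3,4), (4,2), (4,3), (4,4), (5,1), (5,2), (5,5) — 18 in total.

18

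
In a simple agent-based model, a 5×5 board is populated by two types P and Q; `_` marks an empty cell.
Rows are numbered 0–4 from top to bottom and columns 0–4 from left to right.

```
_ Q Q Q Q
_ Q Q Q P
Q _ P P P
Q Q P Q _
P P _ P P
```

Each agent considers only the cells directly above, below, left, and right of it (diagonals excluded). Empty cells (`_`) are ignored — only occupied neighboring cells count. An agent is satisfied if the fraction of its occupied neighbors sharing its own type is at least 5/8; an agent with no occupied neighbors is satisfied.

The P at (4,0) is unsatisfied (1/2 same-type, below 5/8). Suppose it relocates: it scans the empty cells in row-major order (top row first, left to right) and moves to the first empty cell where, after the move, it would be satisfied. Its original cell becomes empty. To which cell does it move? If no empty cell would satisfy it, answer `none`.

(3,4)

Vacating (4,0). Empty cells in order:
  (0,0): 0/1 same-type → still unsatisfied.
  (1,0): 0/2 same-type → still unsatisfied.
  (2,1): 1/4 same-type → still unsatisfied.
  (3,4): 2/3 same-type → satisfied — stop here.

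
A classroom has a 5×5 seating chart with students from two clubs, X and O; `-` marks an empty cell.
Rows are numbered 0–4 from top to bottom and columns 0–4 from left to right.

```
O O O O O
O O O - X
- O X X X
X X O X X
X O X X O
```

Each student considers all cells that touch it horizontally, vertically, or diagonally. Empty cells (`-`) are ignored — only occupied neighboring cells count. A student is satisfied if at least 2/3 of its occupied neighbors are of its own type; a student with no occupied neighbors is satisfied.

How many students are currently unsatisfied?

(0,0)O 3/3 ok
(0,1)O 5/5 ok
(0,2)O 4/4 ok
(0,3)O 3/4 ok
(0,4)O 1/2 unhappy
(1,0)O 4/4 ok
(1,1)O 6/7 ok
(1,2)O 5/7 ok
(1,4)X 2/4 unhappy
(2,1)O 4/7 unhappy
(2,2)X 3/7 unhappy
(2,3)X 5/7 ok
(2,4)X 4/4 ok
(3,0)X 2/4 unhappy
(3,1)X 4/7 unhappy
(3,2)O 2/8 unhappy
(3,3)X 6/8 ok
(3,4)X 4/5 ok
(4,0)X 2/3 ok
(4,1)O 1/5 unhappy
(4,2)X 3/5 unhappy
(4,3)X 3/5 unhappy
(4,4)O 0/3 unhappy
Unsatisfied: (0,4), (1,4), (2,1), (2,2), (3,0), (3,1), (3,2), (4,1), (4,2), (4,3), (4,4) — 11 in total.

11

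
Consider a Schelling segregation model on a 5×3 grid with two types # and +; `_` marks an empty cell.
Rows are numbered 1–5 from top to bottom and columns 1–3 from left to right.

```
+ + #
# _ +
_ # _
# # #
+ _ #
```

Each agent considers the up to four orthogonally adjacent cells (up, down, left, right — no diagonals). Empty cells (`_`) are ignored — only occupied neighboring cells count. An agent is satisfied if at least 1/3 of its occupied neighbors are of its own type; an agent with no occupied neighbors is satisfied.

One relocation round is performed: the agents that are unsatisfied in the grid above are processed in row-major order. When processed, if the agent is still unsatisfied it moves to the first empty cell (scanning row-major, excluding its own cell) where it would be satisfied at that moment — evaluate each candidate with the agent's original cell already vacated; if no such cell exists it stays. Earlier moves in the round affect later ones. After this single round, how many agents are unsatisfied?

Initially unsatisfied (in order): (1,3), (2,1), (2,3), (5,1).
  (1,3) → (2,2).
  (2,1): now satisfied by earlier moves; stays.
  (2,3) → (1,3).
  (5,1) → (2,3).
Resulting grid:
+ + +
# # +
_ # _
# # #
_ _ #
All satisfied now.

0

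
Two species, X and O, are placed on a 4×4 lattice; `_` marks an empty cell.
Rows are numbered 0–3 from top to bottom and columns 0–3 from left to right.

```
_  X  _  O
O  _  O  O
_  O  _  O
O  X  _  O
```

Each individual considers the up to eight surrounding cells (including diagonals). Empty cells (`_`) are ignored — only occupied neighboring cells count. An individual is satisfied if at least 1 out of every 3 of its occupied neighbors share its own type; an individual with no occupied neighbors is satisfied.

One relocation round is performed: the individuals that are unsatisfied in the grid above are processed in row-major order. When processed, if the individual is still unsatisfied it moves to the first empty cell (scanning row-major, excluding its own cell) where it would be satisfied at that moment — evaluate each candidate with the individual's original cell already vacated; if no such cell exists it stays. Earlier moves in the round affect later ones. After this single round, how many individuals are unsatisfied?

0

Initially unsatisfied (in order): (0,1), (3,1).
  (0,1): no empty cell satisfies it; stays.
  (3,1) → (0,0).
Resulting grid:
X X _ O
O _ O O
_ O _ O
O _ _ O
All satisfied now.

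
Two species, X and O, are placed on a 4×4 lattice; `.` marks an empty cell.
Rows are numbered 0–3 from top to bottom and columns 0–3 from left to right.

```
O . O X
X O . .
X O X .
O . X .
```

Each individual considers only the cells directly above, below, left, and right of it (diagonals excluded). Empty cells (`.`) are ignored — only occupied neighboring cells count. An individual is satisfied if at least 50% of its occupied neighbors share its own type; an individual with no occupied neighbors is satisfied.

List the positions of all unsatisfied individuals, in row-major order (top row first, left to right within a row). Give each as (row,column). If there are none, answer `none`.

Row 0: (0,0)O 0/1 unhappy · (0,2)O 0/1 unhappy · (0,3)X 0/1 unhappy
Row 1: (1,0)X 1/3 unhappy · (1,1)O 1/2 ok
Row 2: (2,0)X 1/3 unhappy · (2,1)O 1/3 unhappy · (2,2)X 1/2 ok
Row 3: (3,0)O 0/1 unhappy · (3,2)X 1/1 ok

(0,0), (0,2), (0,3), (1,0), (2,0), (2,1), (3,0)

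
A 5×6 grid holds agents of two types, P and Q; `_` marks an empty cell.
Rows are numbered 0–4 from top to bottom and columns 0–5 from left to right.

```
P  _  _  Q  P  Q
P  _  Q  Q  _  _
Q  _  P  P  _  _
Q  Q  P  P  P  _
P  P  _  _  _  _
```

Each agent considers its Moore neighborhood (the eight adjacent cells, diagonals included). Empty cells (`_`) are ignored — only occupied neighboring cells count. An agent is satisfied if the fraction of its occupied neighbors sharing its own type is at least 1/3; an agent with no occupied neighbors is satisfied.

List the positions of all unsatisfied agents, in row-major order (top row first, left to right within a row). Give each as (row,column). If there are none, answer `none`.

Row 0: (0,0)P 1/1 ✓ · (0,3)Q 2/3 ✓ · (0,4)P 0/3 ✗ · (0,5)Q 0/1 ✗
Row 1: (1,0)P 1/2 ✓ · (1,2)Q 2/4 ✓ · (1,3)Q 2/5 ✓
Row 2: (2,0)Q 2/3 ✓ · (2,2)P 3/6 ✓ · (2,3)P 4/6 ✓
Row 3: (3,0)Q 2/4 ✓ · (3,1)Q 2/6 ✓ · (3,2)P 4/5 ✓ · (3,3)P 4/4 ✓ · (3,4)P 2/2 ✓
Row 4: (4,0)P 1/3 ✓ · (4,1)P 2/4 ✓

(0,4), (0,5)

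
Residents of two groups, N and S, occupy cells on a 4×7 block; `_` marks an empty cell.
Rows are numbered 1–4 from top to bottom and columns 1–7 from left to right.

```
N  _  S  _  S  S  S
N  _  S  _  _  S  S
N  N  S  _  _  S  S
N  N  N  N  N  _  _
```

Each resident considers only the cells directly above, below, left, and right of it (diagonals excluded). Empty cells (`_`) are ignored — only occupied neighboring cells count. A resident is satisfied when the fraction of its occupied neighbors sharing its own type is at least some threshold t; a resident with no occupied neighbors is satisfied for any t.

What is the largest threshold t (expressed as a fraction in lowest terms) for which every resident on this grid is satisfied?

1/3

(1,1)N 1/1
(1,3)S 1/1
(1,5)S 1/1
(1,6)S 3/3
(1,7)S 2/2
(2,1)N 2/2
(2,3)S 2/2
(2,6)S 3/3
(2,7)S 3/3
(3,1)N 3/3
(3,2)N 2/3
(3,3)S 1/3
(3,6)S 2/2
(3,7)S 2/2
(4,1)N 2/2
(4,2)N 3/3
(4,3)N 2/3
(4,4)N 2/2
(4,5)N 1/1
The smallest same-type fraction is 1/3 at (3,3), which reduces to 1/3. Any threshold above that leaves this resident unsatisfied.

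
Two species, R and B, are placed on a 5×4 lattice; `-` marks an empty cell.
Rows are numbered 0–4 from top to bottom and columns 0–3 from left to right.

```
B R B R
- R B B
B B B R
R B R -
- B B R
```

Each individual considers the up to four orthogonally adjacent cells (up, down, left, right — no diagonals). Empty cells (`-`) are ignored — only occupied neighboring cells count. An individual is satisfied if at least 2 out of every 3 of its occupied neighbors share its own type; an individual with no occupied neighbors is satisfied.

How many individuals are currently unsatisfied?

(0,0)B 0/1 unhappy
(0,1)R 1/3 unhappy
(0,2)B 1/3 unhappy
(0,3)R 0/2 unhappy
(1,1)R 1/3 unhappy
(1,2)B 3/4 ok
(1,3)B 1/3 unhappy
(2,0)B 1/2 unhappy
(2,1)B 3/4 ok
(2,2)B 2/4 unhappy
(2,3)R 0/2 unhappy
(3,0)R 0/2 unhappy
(3,1)B 2/4 unhappy
(3,2)R 0/3 unhappy
(4,1)B 2/2 ok
(4,2)B 1/3 unhappy
(4,3)R 0/1 unhappy
Unsatisfied: (0,0), (0,1), (0,2), (0,3), (1,1), (1,3), (2,0), (2,2), (2,3), (3,0), (3,1), (3,2), (4,2), (4,3) — 14 in total.

14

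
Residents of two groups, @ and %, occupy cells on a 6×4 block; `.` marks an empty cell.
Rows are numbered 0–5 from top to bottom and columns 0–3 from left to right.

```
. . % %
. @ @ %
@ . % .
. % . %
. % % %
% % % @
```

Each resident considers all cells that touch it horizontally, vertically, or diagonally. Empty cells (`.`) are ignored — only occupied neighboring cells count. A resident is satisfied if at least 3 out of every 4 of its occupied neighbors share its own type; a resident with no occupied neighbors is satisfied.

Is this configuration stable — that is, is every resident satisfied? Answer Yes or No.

No

Row 0: (0,2)% 2/4 unhappy · (0,3)% 2/3 unhappy
Row 1: (1,1)@ 2/4 unhappy · (1,2)@ 1/5 unhappy · (1,3)% 3/4 ok
Row 2: (2,0)@ 1/2 unhappy · (2,2)% 3/5 unhappy
Row 3: (3,1)% 3/4 ok · (3,3)% 3/3 ok
Row 4: (4,1)% 5/5 ok · (4,2)% 6/7 ok · (4,3)% 3/4 ok
Row 5: (5,0)% 2/2 ok · (5,1)% 4/4 ok · (5,2)% 4/5 ok · (5,3)@ 0/3 unhappy
For instance (0,2) has only 2/4 same-type neighbors, below 3/4.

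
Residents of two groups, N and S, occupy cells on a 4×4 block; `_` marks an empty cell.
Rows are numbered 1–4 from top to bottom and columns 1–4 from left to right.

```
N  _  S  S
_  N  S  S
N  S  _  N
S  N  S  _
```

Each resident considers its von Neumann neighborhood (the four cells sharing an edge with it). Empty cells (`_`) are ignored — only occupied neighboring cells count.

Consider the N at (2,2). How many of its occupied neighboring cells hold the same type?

Occupied neighbors of (2,2): (3,2)=S, (2,3)=S.
Same type (N): 0 of 2.

0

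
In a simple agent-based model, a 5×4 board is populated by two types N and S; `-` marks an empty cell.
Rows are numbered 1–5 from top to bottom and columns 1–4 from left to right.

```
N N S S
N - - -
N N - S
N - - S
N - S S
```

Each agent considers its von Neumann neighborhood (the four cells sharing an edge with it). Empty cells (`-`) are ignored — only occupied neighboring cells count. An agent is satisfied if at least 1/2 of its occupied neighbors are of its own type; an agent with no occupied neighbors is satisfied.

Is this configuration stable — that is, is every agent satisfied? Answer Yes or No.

(1,1)N 2/2 satisfied
(1,2)N 1/2 satisfied
(1,3)S 1/2 satisfied
(1,4)S 1/1 satisfied
(2,1)N 2/2 satisfied
(3,1)N 3/3 satisfied
(3,2)N 1/1 satisfied
(3,4)S 1/1 satisfied
(4,1)N 2/2 satisfied
(4,4)S 2/2 satisfied
(5,1)N 1/1 satisfied
(5,3)S 1/1 satisfied
(5,4)S 2/2 satisfied
All meet the threshold, so the configuration is stable.

Yes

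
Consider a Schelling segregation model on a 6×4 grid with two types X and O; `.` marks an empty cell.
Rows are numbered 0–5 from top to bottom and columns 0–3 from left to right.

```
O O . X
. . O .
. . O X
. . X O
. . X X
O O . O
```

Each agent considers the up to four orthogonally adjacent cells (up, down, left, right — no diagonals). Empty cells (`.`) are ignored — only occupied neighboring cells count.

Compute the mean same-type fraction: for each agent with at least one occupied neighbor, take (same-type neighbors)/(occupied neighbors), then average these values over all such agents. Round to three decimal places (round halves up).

(0,0)O 1/1
(0,1)O 1/1
(0,3)X — no occupied neighbors
(1,2)O 1/1
(2,2)O 1/3
(2,3)X 0/2
(3,2)X 1/3
(3,3)O 0/3
(4,2)X 2/2
(4,3)X 1/3
(5,0)O 1/1
(5,1)O 1/1
(5,3)O 0/1
Sum over 12 agents: 1/1 + 1/1 + 1/1 + 1/3 + 0/2 + 1/3 + 0/3 + 2/2 + 1/3 + 1/1 + 1/1 + 0/1 = 7; mean = 7 ÷ 12 = 7/12 = 0.583333… → 0.583.

0.583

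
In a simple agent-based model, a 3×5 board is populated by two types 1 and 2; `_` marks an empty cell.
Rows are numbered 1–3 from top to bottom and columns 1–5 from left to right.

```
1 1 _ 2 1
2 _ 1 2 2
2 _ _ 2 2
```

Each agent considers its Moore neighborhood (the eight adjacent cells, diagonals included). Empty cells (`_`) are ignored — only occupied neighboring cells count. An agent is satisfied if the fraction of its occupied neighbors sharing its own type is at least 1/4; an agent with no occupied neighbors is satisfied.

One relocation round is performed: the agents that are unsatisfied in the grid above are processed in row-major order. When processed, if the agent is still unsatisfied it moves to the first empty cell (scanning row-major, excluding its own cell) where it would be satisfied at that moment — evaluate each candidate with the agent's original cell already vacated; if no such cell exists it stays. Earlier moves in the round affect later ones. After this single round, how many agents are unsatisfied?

0

Initially unsatisfied (in order): (1,5).
  (1,5) → (1,3).
Resulting grid:
1 1 1 2 _
2 _ 1 2 2
2 _ _ 2 2
All satisfied now.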